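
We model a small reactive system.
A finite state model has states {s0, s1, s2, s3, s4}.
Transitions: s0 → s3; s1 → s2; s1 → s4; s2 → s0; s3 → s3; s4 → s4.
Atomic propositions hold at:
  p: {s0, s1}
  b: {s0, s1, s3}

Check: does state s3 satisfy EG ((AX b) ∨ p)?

Sat(AX b) = {s : every successor in {s0, s1, s3}} = {s0, s2, s3}
Sat((AX b) ∨ p) = {s0, s1, s2, s3}
EG ((AX b) ∨ p): greatest fixpoint, start Z0 = {s0, s1, s2, s3}, keep only states in Sat with some successor in Z. Already a fixed point.
Sat(EG ((AX b) ∨ p)) = {s0, s1, s2, s3}
s3 ∈ Sat(EG ((AX b) ∨ p)) = {s0, s1, s2, s3}, so the formula holds at s3.

Yes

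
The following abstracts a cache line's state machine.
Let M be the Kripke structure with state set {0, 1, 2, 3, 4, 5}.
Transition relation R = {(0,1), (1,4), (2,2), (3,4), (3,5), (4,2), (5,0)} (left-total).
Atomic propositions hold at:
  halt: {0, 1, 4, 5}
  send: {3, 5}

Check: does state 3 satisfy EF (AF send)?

AF send: least fixpoint, start Z0 = {3, 5}, add states with every successor in Z. Already a fixed point.
Sat(AF send) = {3, 5}
EF (AF send): least fixpoint, start Z0 = {3, 5}, add states with some successor in Z. Already a fixed point.
Sat(EF (AF send)) = {3, 5}
3 ∈ Sat(EF (AF send)) = {3, 5}, so the formula holds at 3.

Yes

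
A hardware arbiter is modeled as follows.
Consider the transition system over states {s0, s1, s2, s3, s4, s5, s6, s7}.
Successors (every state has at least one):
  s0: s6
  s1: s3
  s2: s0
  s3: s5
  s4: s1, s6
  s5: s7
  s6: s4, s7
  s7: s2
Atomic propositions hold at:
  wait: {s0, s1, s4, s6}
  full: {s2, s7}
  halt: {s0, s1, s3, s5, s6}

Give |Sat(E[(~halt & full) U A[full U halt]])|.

7

Sat(~halt) = {s2, s4, s7}
Sat(~halt & full) = {s2, s7}
A[full U halt]: least fixpoint, start Z0 = Sat(halt) = {s0, s1, s3, s5, s6}, add states in Sat(full) with every successor in Z. Z1 = {s0, s1, s2, s3, s5, s6}; Z2 = {s0, s1, s2, s3, s5, s6, s7}; fixed.
Sat(A[full U halt]) = {s0, s1, s2, s3, s5, s6, s7}
E[(~halt & full) U A[full U halt]]: least fixpoint, start Z0 = Sat(A[full U halt]) = {s0, s1, s2, s3, s5, s6, s7}, add states in Sat(~halt & full) with some successor in Z. Already a fixed point.
Sat(E[(~halt & full) U A[full U halt]]) = {s0, s1, s2, s3, s5, s6, s7}
|Sat(E[(~halt & full) U A[full U halt]])| = |{s0, s1, s2, s3, s5, s6, s7}| = 7.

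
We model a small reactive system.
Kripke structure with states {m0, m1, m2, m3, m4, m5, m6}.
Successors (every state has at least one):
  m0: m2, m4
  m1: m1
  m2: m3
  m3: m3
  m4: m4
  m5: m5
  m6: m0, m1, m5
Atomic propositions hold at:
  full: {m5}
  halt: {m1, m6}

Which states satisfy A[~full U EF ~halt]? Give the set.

Sat(~full) = {m0, m1, m2, m3, m4, m6}
Sat(~halt) = {m0, m2, m3, m4, m5}
EF ~halt: least fixpoint, start Z0 = {m0, m2, m3, m4, m5}, add states with some successor in Z. Z1 = {m0, m2, m3, m4, m5, m6}; fixed.
Sat(EF ~halt) = {m0, m2, m3, m4, m5, m6}
A[~full U EF ~halt]: least fixpoint, start Z0 = Sat(EF ~halt) = {m0, m2, m3, m4, m5, m6}, add states in Sat(~full) with every successor in Z. Already a fixed point.
Sat(A[~full U EF ~halt]) = {m0, m2, m3, m4, m5, m6}

{m0, m2, m3, m4, m5, m6}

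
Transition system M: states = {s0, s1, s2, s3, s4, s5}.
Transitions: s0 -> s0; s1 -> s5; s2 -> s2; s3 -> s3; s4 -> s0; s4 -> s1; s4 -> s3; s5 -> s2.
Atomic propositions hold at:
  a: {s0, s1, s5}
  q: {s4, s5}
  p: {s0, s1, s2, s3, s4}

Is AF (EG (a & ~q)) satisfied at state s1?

Sat(~q) = {s0, s1, s2, s3}
Sat(a & ~q) = {s0, s1}
EG (a & ~q): greatest fixpoint, start Z0 = {s0, s1}, keep only states in Sat with some successor in Z. Z1 = {s0}; fixed.
Sat(EG (a & ~q)) = {s0}
AF (EG (a & ~q)): least fixpoint, start Z0 = {s0}, add states with every successor in Z. Already a fixed point.
Sat(AF (EG (a & ~q))) = {s0}
s1 ∉ Sat(AF (EG (a & ~q))) = {s0}, so the formula does not hold at s1.

No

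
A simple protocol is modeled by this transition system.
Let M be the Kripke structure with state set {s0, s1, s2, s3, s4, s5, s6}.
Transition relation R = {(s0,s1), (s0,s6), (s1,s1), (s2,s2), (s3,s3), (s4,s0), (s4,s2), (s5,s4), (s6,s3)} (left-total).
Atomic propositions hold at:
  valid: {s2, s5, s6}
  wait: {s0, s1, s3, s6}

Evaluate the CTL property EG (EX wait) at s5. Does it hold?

No

Sat(EX wait) = {s : some successor in {s0, s1, s3, s6}} = {s0, s1, s3, s4, s6}
EG (EX wait): greatest fixpoint, start Z0 = {s0, s1, s3, s4, s6}, keep only states in Sat with some successor in Z. Already a fixed point.
Sat(EG (EX wait)) = {s0, s1, s3, s4, s6}
s5 ∉ Sat(EG (EX wait)) = {s0, s1, s3, s4, s6}, so the formula does not hold at s5.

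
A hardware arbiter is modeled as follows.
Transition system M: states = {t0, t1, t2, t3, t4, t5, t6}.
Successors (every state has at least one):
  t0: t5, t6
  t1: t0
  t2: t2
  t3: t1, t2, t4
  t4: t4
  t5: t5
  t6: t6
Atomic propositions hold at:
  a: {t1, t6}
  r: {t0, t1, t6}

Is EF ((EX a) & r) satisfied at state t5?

No

Sat(EX a) = {s : some successor in {t1, t6}} = {t0, t3, t6}
Sat((EX a) & r) = {t0, t6}
EF ((EX a) & r): least fixpoint, start Z0 = {t0, t6}, add states with some successor in Z. Z1 = {t0, t1, t6}; Z2 = {t0, t1, t3, t6}; fixed.
Sat(EF ((EX a) & r)) = {t0, t1, t3, t6}
t5 ∉ Sat(EF ((EX a) & r)) = {t0, t1, t3, t6}, so the formula does not hold at t5.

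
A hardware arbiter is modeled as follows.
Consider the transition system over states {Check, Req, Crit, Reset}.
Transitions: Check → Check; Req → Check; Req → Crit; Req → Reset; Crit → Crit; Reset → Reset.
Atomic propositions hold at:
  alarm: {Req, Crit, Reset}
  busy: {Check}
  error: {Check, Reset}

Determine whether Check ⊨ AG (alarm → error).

Yes

Sat(alarm → error) = {Check, Reset}
AG (alarm → error): greatest fixpoint, start Z0 = {Check, Reset}, keep only states in Sat with every successor in Z. Already a fixed point.
Sat(AG (alarm → error)) = {Check, Reset}
Check ∈ Sat(AG (alarm → error)) = {Check, Reset}, so the formula holds at Check.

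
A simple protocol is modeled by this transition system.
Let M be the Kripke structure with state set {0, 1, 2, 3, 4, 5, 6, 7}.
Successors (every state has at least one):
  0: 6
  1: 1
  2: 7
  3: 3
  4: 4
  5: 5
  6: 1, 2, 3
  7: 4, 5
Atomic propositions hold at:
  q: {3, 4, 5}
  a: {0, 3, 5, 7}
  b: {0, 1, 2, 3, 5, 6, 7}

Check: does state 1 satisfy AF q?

AF q: least fixpoint, start Z0 = {3, 4, 5}, add states with every successor in Z. Z1 = {3, 4, 5, 7}; Z2 = {2, 3, 4, 5, 7}; fixed.
Sat(AF q) = {2, 3, 4, 5, 7}
1 ∉ Sat(AF q) = {2, 3, 4, 5, 7}, so the formula does not hold at 1.

No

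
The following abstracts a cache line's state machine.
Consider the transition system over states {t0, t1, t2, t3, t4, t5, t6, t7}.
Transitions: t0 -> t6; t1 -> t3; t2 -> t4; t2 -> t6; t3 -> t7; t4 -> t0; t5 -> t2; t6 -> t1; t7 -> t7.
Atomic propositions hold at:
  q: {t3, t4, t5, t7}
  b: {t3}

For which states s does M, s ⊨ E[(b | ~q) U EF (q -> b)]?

{t0, t1, t2, t3, t4, t5, t6}

Sat(~q) = {t0, t1, t2, t6}
Sat(b | ~q) = {t0, t1, t2, t3, t6}
Sat(q -> b) = {t0, t1, t2, t3, t6}
EF (q -> b): least fixpoint, start Z0 = {t0, t1, t2, t3, t6}, add states with some successor in Z. Z1 = {t0, t1, t2, t3, t4, t5, t6}; fixed.
Sat(EF (q -> b)) = {t0, t1, t2, t3, t4, t5, t6}
E[(b | ~q) U EF (q -> b)]: least fixpoint, start Z0 = Sat(EF (q -> b)) = {t0, t1, t2, t3, t4, t5, t6}, add states in Sat(b | ~q) with some successor in Z. Already a fixed point.
Sat(E[(b | ~q) U EF (q -> b)]) = {t0, t1, t2, t3, t4, t5, t6}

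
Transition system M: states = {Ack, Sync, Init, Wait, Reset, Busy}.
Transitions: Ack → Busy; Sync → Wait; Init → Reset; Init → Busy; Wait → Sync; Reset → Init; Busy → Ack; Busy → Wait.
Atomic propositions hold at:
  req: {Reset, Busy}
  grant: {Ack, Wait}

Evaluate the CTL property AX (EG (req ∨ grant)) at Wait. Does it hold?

Sat(req ∨ grant) = {Ack, Wait, Reset, Busy}
EG (req ∨ grant): greatest fixpoint, start Z0 = {Ack, Wait, Reset, Busy}, keep only states in Sat with some successor in Z. Z1 = {Ack, Busy}; fixed.
Sat(EG (req ∨ grant)) = {Ack, Busy}
Sat(AX (EG (req ∨ grant))) = {s : every successor in {Ack, Busy}} = {Ack}
Wait ∉ Sat(AX (EG (req ∨ grant))) = {Ack}, so the formula does not hold at Wait.

No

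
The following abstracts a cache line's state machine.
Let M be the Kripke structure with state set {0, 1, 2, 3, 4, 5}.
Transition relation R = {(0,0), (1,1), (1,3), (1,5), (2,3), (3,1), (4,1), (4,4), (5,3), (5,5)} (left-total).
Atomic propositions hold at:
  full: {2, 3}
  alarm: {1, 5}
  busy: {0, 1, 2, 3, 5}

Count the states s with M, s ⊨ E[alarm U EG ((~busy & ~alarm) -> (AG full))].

Sat(~busy) = {4}
Sat(~alarm) = {0, 2, 3, 4}
Sat(~busy & ~alarm) = {4}
AG full: greatest fixpoint, start Z0 = {2, 3}, keep only states in Sat with every successor in Z. Z1 = {2}; Z2 = ∅; fixed.
Sat(AG full) = ∅
Sat((~busy & ~alarm) -> (AG full)) = {0, 1, 2, 3, 5}
EG ((~busy & ~alarm) -> (AG full)): greatest fixpoint, start Z0 = {0, 1, 2, 3, 5}, keep only states in Sat with some successor in Z. Already a fixed point.
Sat(EG ((~busy & ~alarm) -> (AG full))) = {0, 1, 2, 3, 5}
E[alarm U EG ((~busy & ~alarm) -> (AG full))]: least fixpoint, start Z0 = Sat(EG ((~busy & ~alarm) -> (AG full))) = {0, 1, 2, 3, 5}, add states in Sat(alarm) with some successor in Z. Already a fixed point.
Sat(E[alarm U EG ((~busy & ~alarm) -> (AG full))]) = {0, 1, 2, 3, 5}
|Sat(E[alarm U EG ((~busy & ~alarm) -> (AG full))])| = |{0, 1, 2, 3, 5}| = 5.

5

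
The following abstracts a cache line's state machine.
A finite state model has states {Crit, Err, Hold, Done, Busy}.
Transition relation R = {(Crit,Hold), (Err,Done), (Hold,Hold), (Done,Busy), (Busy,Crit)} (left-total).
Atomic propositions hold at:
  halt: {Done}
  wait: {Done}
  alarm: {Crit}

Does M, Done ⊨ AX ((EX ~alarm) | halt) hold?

Sat(~alarm) = {Err, Hold, Done, Busy}
Sat(EX ~alarm) = {s : some successor in {Err, Hold, Done, Busy}} = {Crit, Err, Hold, Done}
Sat((EX ~alarm) | halt) = {Crit, Err, Hold, Done}
Sat(AX ((EX ~alarm) | halt)) = {s : every successor in {Crit, Err, Hold, Done}} = {Crit, Err, Hold, Busy}
Done ∉ Sat(AX ((EX ~alarm) | halt)) = {Crit, Err, Hold, Busy}, so the formula does not hold at Done.

No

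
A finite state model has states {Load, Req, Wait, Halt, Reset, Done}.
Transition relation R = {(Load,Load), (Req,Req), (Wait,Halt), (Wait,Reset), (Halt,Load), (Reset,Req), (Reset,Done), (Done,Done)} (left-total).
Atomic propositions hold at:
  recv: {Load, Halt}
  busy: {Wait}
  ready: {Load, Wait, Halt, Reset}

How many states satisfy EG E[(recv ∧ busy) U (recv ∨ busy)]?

3

Sat(recv ∧ busy) = ∅
Sat(recv ∨ busy) = {Load, Wait, Halt}
E[(recv ∧ busy) U (recv ∨ busy)]: least fixpoint, start Z0 = Sat((recv ∨ busy)) = {Load, Wait, Halt}, add states in Sat(recv ∧ busy) with some successor in Z. Already a fixed point.
Sat(E[(recv ∧ busy) U (recv ∨ busy)]) = {Load, Wait, Halt}
EG E[(recv ∧ busy) U (recv ∨ busy)]: greatest fixpoint, start Z0 = {Load, Wait, Halt}, keep only states in Sat with some successor in Z. Already a fixed point.
Sat(EG E[(recv ∧ busy) U (recv ∨ busy)]) = {Load, Wait, Halt}
|Sat(EG E[(recv ∧ busy) U (recv ∨ busy)])| = |{Load, Wait, Halt}| = 3.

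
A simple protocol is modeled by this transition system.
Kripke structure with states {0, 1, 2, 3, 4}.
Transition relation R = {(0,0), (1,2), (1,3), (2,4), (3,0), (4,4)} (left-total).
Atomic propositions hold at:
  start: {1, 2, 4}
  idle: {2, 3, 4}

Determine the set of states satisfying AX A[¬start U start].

{2, 4}

Sat(¬start) = {0, 3}
A[¬start U start]: least fixpoint, start Z0 = Sat(start) = {1, 2, 4}, add states in Sat(¬start) with every successor in Z. Already a fixed point.
Sat(A[¬start U start]) = {1, 2, 4}
Sat(AX A[¬start U start]) = {s : every successor in {1, 2, 4}} = {2, 4}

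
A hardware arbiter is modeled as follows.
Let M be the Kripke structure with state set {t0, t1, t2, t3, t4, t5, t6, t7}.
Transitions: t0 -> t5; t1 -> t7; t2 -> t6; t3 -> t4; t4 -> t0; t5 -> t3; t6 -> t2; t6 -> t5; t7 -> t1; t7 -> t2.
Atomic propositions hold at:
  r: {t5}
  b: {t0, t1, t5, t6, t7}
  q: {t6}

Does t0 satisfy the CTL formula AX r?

Yes

Sat(AX r) = {s : every successor in {t5}} = {t0}
t0 ∈ Sat(AX r) = {t0}, so the formula holds at t0.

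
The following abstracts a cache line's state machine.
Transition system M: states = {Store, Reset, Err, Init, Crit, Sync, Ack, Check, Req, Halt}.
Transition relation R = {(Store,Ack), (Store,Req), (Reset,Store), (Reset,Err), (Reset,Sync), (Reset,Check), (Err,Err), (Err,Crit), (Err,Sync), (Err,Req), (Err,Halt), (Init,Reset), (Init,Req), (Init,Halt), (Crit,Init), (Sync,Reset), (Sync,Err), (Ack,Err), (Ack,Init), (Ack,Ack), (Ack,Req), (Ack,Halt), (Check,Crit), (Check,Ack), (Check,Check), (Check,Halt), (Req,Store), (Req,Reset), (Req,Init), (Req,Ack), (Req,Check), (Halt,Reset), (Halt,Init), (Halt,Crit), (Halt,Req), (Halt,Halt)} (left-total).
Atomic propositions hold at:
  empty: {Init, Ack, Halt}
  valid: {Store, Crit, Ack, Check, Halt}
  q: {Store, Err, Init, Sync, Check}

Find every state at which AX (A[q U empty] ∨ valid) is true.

A[q U empty]: least fixpoint, start Z0 = Sat(empty) = {Init, Ack, Halt}, add states in Sat(q) with every successor in Z. Already a fixed point.
Sat(A[q U empty]) = {Init, Ack, Halt}
Sat(A[q U empty] ∨ valid) = {Store, Init, Crit, Ack, Check, Halt}
Sat(AX (A[q U empty] ∨ valid)) = {s : every successor in {Store, Init, Crit, Ack, Check, Halt}} = {Crit, Check}

{Crit, Check}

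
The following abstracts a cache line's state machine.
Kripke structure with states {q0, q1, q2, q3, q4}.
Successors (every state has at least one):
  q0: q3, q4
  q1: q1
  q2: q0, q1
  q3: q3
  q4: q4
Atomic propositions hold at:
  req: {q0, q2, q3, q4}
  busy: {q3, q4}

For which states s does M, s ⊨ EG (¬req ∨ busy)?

{q1, q3, q4}

Sat(¬req) = {q1}
Sat(¬req ∨ busy) = {q1, q3, q4}
EG (¬req ∨ busy): greatest fixpoint, start Z0 = {q1, q3, q4}, keep only states in Sat with some successor in Z. Already a fixed point.
Sat(EG (¬req ∨ busy)) = {q1, q3, q4}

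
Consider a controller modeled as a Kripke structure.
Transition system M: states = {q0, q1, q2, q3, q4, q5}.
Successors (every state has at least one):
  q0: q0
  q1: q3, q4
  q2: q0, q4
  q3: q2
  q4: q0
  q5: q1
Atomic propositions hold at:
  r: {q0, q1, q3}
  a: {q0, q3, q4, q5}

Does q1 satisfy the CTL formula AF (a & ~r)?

Sat(~r) = {q2, q4, q5}
Sat(a & ~r) = {q4, q5}
AF (a & ~r): least fixpoint, start Z0 = {q4, q5}, add states with every successor in Z. Already a fixed point.
Sat(AF (a & ~r)) = {q4, q5}
q1 ∉ Sat(AF (a & ~r)) = {q4, q5}, so the formula does not hold at q1.

No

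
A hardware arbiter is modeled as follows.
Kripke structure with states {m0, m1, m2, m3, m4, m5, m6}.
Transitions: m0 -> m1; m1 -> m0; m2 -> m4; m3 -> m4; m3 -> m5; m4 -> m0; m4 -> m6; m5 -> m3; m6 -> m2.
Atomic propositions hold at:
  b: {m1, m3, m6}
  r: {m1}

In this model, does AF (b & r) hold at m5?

No

Sat(b & r) = {m1}
AF (b & r): least fixpoint, start Z0 = {m1}, add states with every successor in Z. Z1 = {m0, m1}; fixed.
Sat(AF (b & r)) = {m0, m1}
m5 ∉ Sat(AF (b & r)) = {m0, m1}, so the formula does not hold at m5.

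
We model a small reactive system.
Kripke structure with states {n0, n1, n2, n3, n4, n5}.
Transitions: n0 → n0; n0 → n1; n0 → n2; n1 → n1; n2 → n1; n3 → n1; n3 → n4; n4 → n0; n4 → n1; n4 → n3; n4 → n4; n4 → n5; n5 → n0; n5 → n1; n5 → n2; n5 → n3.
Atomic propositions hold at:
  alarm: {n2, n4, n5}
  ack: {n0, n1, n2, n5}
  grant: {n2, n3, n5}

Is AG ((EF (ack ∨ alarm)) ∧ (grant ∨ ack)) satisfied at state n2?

Yes

Sat(ack ∨ alarm) = {n0, n1, n2, n4, n5}
EF (ack ∨ alarm): least fixpoint, start Z0 = {n0, n1, n2, n4, n5}, add states with some successor in Z. Z1 = {n0, n1, n2, n3, n4, n5}; fixed.
Sat(EF (ack ∨ alarm)) = {n0, n1, n2, n3, n4, n5}
Sat(grant ∨ ack) = {n0, n1, n2, n3, n5}
Sat((EF (ack ∨ alarm)) ∧ (grant ∨ ack)) = {n0, n1, n2, n3, n5}
AG ((EF (ack ∨ alarm)) ∧ (grant ∨ ack)): greatest fixpoint, start Z0 = {n0, n1, n2, n3, n5}, keep only states in Sat with every successor in Z. Z1 = {n0, n1, n2, n5}; Z2 = {n0, n1, n2}; fixed.
Sat(AG ((EF (ack ∨ alarm)) ∧ (grant ∨ ack))) = {n0, n1, n2}
n2 ∈ Sat(AG ((EF (ack ∨ alarm)) ∧ (grant ∨ ack))) = {n0, n1, n2}, so the formula holds at n2.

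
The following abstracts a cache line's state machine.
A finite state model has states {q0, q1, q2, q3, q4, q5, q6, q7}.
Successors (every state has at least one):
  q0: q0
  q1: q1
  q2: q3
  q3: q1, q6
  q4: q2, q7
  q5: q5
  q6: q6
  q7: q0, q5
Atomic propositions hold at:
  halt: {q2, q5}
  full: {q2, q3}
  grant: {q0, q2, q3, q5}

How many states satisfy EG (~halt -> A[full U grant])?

Sat(~halt) = {q0, q1, q3, q4, q6, q7}
A[full U grant]: least fixpoint, start Z0 = Sat(grant) = {q0, q2, q3, q5}, add states in Sat(full) with every successor in Z. Already a fixed point.
Sat(A[full U grant]) = {q0, q2, q3, q5}
Sat(~halt -> A[full U grant]) = {q0, q2, q3, q5}
EG (~halt -> A[full U grant]): greatest fixpoint, start Z0 = {q0, q2, q3, q5}, keep only states in Sat with some successor in Z. Z1 = {q0, q2, q5}; Z2 = {q0, q5}; fixed.
Sat(EG (~halt -> A[full U grant])) = {q0, q5}
|Sat(EG (~halt -> A[full U grant]))| = |{q0, q5}| = 2.

2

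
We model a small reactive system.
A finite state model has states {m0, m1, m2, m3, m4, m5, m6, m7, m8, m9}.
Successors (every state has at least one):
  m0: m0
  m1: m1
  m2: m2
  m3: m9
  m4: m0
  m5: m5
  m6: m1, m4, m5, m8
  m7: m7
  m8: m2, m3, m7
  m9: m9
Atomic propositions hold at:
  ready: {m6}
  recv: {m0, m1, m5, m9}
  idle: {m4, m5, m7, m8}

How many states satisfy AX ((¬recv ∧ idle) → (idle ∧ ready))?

Sat(¬recv) = {m2, m3, m4, m6, m7, m8}
Sat(¬recv ∧ idle) = {m4, m7, m8}
Sat(idle ∧ ready) = ∅
Sat((¬recv ∧ idle) → (idle ∧ ready)) = {m0, m1, m2, m3, m5, m6, m9}
Sat(AX ((¬recv ∧ idle) → (idle ∧ ready))) = {s : every successor in {m0, m1, m2, m3, m5, m6, m9}} = {m0, m1, m2, m3, m4, m5, m9}
|Sat(AX ((¬recv ∧ idle) → (idle ∧ ready)))| = |{m0, m1, m2, m3, m4, m5, m9}| = 7.

7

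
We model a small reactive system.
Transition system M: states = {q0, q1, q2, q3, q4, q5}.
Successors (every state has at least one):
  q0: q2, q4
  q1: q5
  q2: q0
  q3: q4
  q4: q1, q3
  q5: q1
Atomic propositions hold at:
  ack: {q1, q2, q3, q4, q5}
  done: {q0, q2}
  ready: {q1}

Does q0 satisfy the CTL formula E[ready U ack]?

E[ready U ack]: least fixpoint, start Z0 = Sat(ack) = {q1, q2, q3, q4, q5}, add states in Sat(ready) with some successor in Z. Already a fixed point.
Sat(E[ready U ack]) = {q1, q2, q3, q4, q5}
q0 ∉ Sat(E[ready U ack]) = {q1, q2, q3, q4, q5}, so the formula does not hold at q0.

No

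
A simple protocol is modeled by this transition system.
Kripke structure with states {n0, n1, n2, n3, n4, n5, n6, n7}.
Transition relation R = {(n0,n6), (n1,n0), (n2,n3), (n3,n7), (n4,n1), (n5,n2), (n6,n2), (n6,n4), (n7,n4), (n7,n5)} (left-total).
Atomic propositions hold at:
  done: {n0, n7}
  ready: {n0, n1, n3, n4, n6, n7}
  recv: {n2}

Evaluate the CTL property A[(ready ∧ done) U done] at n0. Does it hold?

Yes

Sat(ready ∧ done) = {n0, n7}
A[(ready ∧ done) U done]: least fixpoint, start Z0 = Sat(done) = {n0, n7}, add states in Sat(ready ∧ done) with every successor in Z. Already a fixed point.
Sat(A[(ready ∧ done) U done]) = {n0, n7}
n0 ∈ Sat(A[(ready ∧ done) U done]) = {n0, n7}, so the formula holds at n0.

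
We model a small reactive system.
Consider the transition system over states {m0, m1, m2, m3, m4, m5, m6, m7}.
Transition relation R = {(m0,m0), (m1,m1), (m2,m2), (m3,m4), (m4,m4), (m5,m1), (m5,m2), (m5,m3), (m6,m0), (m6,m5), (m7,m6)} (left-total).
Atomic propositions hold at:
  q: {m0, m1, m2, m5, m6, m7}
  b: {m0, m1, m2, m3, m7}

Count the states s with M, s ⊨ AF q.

AF q: least fixpoint, start Z0 = {m0, m1, m2, m5, m6, m7}, add states with every successor in Z. Already a fixed point.
Sat(AF q) = {m0, m1, m2, m5, m6, m7}
|Sat(AF q)| = |{m0, m1, m2, m5, m6, m7}| = 6.

6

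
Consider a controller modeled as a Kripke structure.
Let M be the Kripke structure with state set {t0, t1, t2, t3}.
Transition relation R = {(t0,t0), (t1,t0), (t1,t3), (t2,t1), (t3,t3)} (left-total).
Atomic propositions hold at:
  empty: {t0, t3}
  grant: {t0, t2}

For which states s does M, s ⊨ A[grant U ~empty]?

{t1, t2}

Sat(~empty) = {t1, t2}
A[grant U ~empty]: least fixpoint, start Z0 = Sat(~empty) = {t1, t2}, add states in Sat(grant) with every successor in Z. Already a fixed point.
Sat(A[grant U ~empty]) = {t1, t2}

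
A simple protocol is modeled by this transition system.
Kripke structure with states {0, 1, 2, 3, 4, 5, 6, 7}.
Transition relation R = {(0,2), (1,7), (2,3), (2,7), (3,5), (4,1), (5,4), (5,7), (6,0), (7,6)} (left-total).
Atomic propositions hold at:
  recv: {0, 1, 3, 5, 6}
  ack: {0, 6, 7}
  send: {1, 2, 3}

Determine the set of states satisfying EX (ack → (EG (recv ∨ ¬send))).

Sat(¬send) = {0, 4, 5, 6, 7}
Sat(recv ∨ ¬send) = {0, 1, 3, 4, 5, 6, 7}
EG (recv ∨ ¬send): greatest fixpoint, start Z0 = {0, 1, 3, 4, 5, 6, 7}, keep only states in Sat with some successor in Z. Z1 = {1, 3, 4, 5, 6, 7}; Z2 = {1, 3, 4, 5, 7}; Z3 = {1, 3, 4, 5}; Z4 = {3, 4, 5}; Z5 = {3, 5}; Z6 = {3}; Z7 = ∅; fixed.
Sat(EG (recv ∨ ¬send)) = ∅
Sat(ack → (EG (recv ∨ ¬send))) = {1, 2, 3, 4, 5}
Sat(EX (ack → (EG (recv ∨ ¬send)))) = {s : some successor in {1, 2, 3, 4, 5}} = {0, 2, 3, 4, 5}

{0, 2, 3, 4, 5}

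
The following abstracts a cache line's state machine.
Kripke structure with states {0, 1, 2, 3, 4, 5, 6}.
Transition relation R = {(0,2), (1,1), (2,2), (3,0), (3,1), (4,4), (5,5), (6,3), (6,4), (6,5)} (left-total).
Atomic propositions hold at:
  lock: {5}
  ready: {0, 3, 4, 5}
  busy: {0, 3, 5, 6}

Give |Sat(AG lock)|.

AG lock: greatest fixpoint, start Z0 = {5}, keep only states in Sat with every successor in Z. Already a fixed point.
Sat(AG lock) = {5}
|Sat(AG lock)| = |{5}| = 1.

1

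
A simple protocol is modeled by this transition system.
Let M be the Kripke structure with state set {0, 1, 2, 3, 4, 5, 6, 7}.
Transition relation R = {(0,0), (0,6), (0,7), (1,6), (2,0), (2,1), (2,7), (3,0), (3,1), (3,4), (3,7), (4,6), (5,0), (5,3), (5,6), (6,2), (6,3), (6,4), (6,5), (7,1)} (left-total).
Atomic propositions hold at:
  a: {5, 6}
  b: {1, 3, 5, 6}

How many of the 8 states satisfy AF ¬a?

Sat(¬a) = {0, 1, 2, 3, 4, 7}
AF ¬a: least fixpoint, start Z0 = {0, 1, 2, 3, 4, 7}, add states with every successor in Z. Already a fixed point.
Sat(AF ¬a) = {0, 1, 2, 3, 4, 7}
|Sat(AF ¬a)| = |{0, 1, 2, 3, 4, 7}| = 6.

6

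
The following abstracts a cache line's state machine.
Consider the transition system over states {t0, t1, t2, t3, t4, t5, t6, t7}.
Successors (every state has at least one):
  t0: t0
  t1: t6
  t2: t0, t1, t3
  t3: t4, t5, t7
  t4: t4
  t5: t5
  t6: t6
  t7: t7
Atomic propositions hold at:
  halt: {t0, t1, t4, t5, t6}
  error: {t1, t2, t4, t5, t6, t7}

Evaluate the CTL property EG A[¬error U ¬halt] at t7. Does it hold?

Sat(¬error) = {t0, t3}
Sat(¬halt) = {t2, t3, t7}
A[¬error U ¬halt]: least fixpoint, start Z0 = Sat(¬halt) = {t2, t3, t7}, add states in Sat(¬error) with every successor in Z. Already a fixed point.
Sat(A[¬error U ¬halt]) = {t2, t3, t7}
EG A[¬error U ¬halt]: greatest fixpoint, start Z0 = {t2, t3, t7}, keep only states in Sat with some successor in Z. Already a fixed point.
Sat(EG A[¬error U ¬halt]) = {t2, t3, t7}
t7 ∈ Sat(EG A[¬error U ¬halt]) = {t2, t3, t7}, so the formula holds at t7.

Yes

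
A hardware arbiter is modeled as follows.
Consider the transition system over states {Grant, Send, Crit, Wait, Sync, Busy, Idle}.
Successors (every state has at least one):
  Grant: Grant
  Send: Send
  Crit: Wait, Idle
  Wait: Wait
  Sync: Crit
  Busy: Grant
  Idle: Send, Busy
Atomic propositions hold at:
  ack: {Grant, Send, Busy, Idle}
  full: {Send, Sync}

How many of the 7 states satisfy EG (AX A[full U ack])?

A[full U ack]: least fixpoint, start Z0 = Sat(ack) = {Grant, Send, Busy, Idle}, add states in Sat(full) with every successor in Z. Already a fixed point.
Sat(A[full U ack]) = {Grant, Send, Busy, Idle}
Sat(AX A[full U ack]) = {s : every successor in {Grant, Send, Busy, Idle}} = {Grant, Send, Busy, Idle}
EG (AX A[full U ack]): greatest fixpoint, start Z0 = {Grant, Send, Busy, Idle}, keep only states in Sat with some successor in Z. Already a fixed point.
Sat(EG (AX A[full U ack])) = {Grant, Send, Busy, Idle}
|Sat(EG (AX A[full U ack]))| = |{Grant, Send, Busy, Idle}| = 4.

4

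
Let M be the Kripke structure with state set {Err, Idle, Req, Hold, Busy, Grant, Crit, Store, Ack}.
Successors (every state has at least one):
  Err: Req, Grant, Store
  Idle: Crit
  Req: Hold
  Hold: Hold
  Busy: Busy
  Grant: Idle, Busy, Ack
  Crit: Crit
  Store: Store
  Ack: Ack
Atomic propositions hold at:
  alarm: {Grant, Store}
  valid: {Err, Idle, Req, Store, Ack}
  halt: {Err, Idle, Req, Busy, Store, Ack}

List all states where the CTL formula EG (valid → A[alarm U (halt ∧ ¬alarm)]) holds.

Sat(¬alarm) = {Err, Idle, Req, Hold, Busy, Crit, Ack}
Sat(halt ∧ ¬alarm) = {Err, Idle, Req, Busy, Ack}
A[alarm U (halt ∧ ¬alarm)]: least fixpoint, start Z0 = Sat((halt ∧ ¬alarm)) = {Err, Idle, Req, Busy, Ack}, add states in Sat(alarm) with every successor in Z. Z1 = {Err, Idle, Req, Busy, Grant, Ack}; fixed.
Sat(A[alarm U (halt ∧ ¬alarm)]) = {Err, Idle, Req, Busy, Grant, Ack}
Sat(valid → A[alarm U (halt ∧ ¬alarm)]) = {Err, Idle, Req, Hold, Busy, Grant, Crit, Ack}
EG (valid → A[alarm U (halt ∧ ¬alarm)]): greatest fixpoint, start Z0 = {Err, Idle, Req, Hold, Busy, Grant, Crit, Ack}, keep only states in Sat with some successor in Z. Already a fixed point.
Sat(EG (valid → A[alarm U (halt ∧ ¬alarm)])) = {Err, Idle, Req, Hold, Busy, Grant, Crit, Ack}

{Err, Idle, Req, Hold, Busy, Grant, Crit, Ack}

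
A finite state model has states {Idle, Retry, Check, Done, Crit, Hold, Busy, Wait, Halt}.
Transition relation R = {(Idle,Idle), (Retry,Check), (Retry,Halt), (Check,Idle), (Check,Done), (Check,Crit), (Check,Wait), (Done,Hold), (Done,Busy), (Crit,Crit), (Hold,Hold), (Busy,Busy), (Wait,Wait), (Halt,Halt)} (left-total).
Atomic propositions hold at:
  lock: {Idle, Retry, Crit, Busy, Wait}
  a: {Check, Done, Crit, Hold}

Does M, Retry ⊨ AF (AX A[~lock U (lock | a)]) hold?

No

Sat(~lock) = {Check, Done, Hold, Halt}
Sat(lock | a) = {Idle, Retry, Check, Done, Crit, Hold, Busy, Wait}
A[~lock U (lock | a)]: least fixpoint, start Z0 = Sat((lock | a)) = {Idle, Retry, Check, Done, Crit, Hold, Busy, Wait}, add states in Sat(~lock) with every successor in Z. Already a fixed point.
Sat(A[~lock U (lock | a)]) = {Idle, Retry, Check, Done, Crit, Hold, Busy, Wait}
Sat(AX A[~lock U (lock | a)]) = {s : every successor in {Idle, Retry, Check, Done, Crit, Hold, Busy, Wait}} = {Idle, Check, Done, Crit, Hold, Busy, Wait}
AF (AX A[~lock U (lock | a)]): least fixpoint, start Z0 = {Idle, Check, Done, Crit, Hold, Busy, Wait}, add states with every successor in Z. Already a fixed point.
Sat(AF (AX A[~lock U (lock | a)])) = {Idle, Check, Done, Crit, Hold, Busy, Wait}
Retry ∉ Sat(AF (AX A[~lock U (lock | a)])) = {Idle, Check, Done, Crit, Hold, Busy, Wait}, so the formula does not hold at Retry.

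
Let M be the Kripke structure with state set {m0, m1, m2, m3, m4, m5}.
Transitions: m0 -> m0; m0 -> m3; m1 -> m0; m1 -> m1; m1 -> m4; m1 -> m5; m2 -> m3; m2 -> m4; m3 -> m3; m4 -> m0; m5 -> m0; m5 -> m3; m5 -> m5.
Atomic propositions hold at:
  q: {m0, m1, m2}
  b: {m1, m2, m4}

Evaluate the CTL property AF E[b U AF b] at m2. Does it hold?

Yes

AF b: least fixpoint, start Z0 = {m1, m2, m4}, add states with every successor in Z. Already a fixed point.
Sat(AF b) = {m1, m2, m4}
E[b U AF b]: least fixpoint, start Z0 = Sat(AF b) = {m1, m2, m4}, add states in Sat(b) with some successor in Z. Already a fixed point.
Sat(E[b U AF b]) = {m1, m2, m4}
AF E[b U AF b]: least fixpoint, start Z0 = {m1, m2, m4}, add states with every successor in Z. Already a fixed point.
Sat(AF E[b U AF b]) = {m1, m2, m4}
m2 ∈ Sat(AF E[b U AF b]) = {m1, m2, m4}, so the formula holds at m2.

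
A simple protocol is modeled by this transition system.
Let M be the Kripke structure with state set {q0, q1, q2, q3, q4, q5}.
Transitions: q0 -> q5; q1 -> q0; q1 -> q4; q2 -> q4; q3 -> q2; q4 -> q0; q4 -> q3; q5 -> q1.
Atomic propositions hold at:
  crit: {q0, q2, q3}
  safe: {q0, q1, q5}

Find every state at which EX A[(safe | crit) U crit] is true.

{q1, q3, q4}

Sat(safe | crit) = {q0, q1, q2, q3, q5}
A[(safe | crit) U crit]: least fixpoint, start Z0 = Sat(crit) = {q0, q2, q3}, add states in Sat(safe | crit) with every successor in Z. Already a fixed point.
Sat(A[(safe | crit) U crit]) = {q0, q2, q3}
Sat(EX A[(safe | crit) U crit]) = {s : some successor in {q0, q2, q3}} = {q1, q3, q4}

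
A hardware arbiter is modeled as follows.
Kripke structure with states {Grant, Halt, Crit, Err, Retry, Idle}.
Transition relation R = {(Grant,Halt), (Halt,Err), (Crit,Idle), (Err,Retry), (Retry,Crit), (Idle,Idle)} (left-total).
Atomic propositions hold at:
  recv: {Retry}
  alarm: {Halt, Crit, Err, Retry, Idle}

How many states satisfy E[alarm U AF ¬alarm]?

Sat(¬alarm) = {Grant}
AF ¬alarm: least fixpoint, start Z0 = {Grant}, add states with every successor in Z. Already a fixed point.
Sat(AF ¬alarm) = {Grant}
E[alarm U AF ¬alarm]: least fixpoint, start Z0 = Sat(AF ¬alarm) = {Grant}, add states in Sat(alarm) with some successor in Z. Already a fixed point.
Sat(E[alarm U AF ¬alarm]) = {Grant}
|Sat(E[alarm U AF ¬alarm])| = |{Grant}| = 1.

1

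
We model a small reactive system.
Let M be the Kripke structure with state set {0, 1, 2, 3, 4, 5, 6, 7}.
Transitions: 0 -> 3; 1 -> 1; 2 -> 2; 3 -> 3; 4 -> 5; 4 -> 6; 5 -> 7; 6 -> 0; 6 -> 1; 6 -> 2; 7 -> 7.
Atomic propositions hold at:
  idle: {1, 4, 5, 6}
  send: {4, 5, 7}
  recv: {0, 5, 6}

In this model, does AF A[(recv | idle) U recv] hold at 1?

No

Sat(recv | idle) = {0, 1, 4, 5, 6}
A[(recv | idle) U recv]: least fixpoint, start Z0 = Sat(recv) = {0, 5, 6}, add states in Sat(recv | idle) with every successor in Z. Z1 = {0, 4, 5, 6}; fixed.
Sat(A[(recv | idle) U recv]) = {0, 4, 5, 6}
AF A[(recv | idle) U recv]: least fixpoint, start Z0 = {0, 4, 5, 6}, add states with every successor in Z. Already a fixed point.
Sat(AF A[(recv | idle) U recv]) = {0, 4, 5, 6}
1 ∉ Sat(AF A[(recv | idle) U recv]) = {0, 4, 5, 6}, so the formula does not hold at 1.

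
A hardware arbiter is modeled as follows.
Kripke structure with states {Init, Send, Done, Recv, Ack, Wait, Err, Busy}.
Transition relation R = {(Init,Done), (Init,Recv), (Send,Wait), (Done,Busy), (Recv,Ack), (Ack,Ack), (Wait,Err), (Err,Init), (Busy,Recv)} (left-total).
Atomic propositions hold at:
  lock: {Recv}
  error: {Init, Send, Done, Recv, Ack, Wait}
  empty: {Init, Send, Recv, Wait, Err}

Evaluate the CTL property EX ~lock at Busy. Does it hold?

Sat(~lock) = {Init, Send, Done, Ack, Wait, Err, Busy}
Sat(EX ~lock) = {s : some successor in {Init, Send, Done, Ack, Wait, Err, Busy}} = {Init, Send, Done, Recv, Ack, Wait, Err}
Busy ∉ Sat(EX ~lock) = {Init, Send, Done, Recv, Ack, Wait, Err}, so the formula does not hold at Busy.

No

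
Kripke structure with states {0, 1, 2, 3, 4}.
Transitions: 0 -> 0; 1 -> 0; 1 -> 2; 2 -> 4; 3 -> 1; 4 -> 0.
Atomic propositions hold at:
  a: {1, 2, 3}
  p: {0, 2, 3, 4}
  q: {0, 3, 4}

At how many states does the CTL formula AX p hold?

Sat(AX p) = {s : every successor in {0, 2, 3, 4}} = {0, 1, 2, 4}
|Sat(AX p)| = |{0, 1, 2, 4}| = 4.

4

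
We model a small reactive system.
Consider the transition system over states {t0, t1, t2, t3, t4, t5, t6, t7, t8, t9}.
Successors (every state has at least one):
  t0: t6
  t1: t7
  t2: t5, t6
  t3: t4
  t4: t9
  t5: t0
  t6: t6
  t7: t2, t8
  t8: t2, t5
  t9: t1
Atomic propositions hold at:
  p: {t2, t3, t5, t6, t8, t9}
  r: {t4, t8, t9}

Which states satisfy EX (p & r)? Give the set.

Sat(p & r) = {t8, t9}
Sat(EX (p & r)) = {s : some successor in {t8, t9}} = {t4, t7}

{t4, t7}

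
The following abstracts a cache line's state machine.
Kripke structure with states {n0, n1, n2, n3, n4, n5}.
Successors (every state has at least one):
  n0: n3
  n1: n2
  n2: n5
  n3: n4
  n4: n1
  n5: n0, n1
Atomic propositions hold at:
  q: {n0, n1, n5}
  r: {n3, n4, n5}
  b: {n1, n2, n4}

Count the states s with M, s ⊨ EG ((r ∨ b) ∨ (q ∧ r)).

Sat(r ∨ b) = {n1, n2, n3, n4, n5}
Sat(q ∧ r) = {n5}
Sat((r ∨ b) ∨ (q ∧ r)) = {n1, n2, n3, n4, n5}
EG ((r ∨ b) ∨ (q ∧ r)): greatest fixpoint, start Z0 = {n1, n2, n3, n4, n5}, keep only states in Sat with some successor in Z. Already a fixed point.
Sat(EG ((r ∨ b) ∨ (q ∧ r))) = {n1, n2, n3, n4, n5}
|Sat(EG ((r ∨ b) ∨ (q ∧ r)))| = |{n1, n2, n3, n4, n5}| = 5.

5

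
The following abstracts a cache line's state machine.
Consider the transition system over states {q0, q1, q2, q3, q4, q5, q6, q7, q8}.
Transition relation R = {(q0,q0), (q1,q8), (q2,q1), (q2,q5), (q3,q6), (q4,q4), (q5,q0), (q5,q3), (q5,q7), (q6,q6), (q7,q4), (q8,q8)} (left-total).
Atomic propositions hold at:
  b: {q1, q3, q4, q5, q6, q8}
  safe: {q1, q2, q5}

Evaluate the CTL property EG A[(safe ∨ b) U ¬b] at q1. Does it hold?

No

Sat(safe ∨ b) = {q1, q2, q3, q4, q5, q6, q8}
Sat(¬b) = {q0, q2, q7}
A[(safe ∨ b) U ¬b]: least fixpoint, start Z0 = Sat(¬b) = {q0, q2, q7}, add states in Sat(safe ∨ b) with every successor in Z. Already a fixed point.
Sat(A[(safe ∨ b) U ¬b]) = {q0, q2, q7}
EG A[(safe ∨ b) U ¬b]: greatest fixpoint, start Z0 = {q0, q2, q7}, keep only states in Sat with some successor in Z. Z1 = {q0}; fixed.
Sat(EG A[(safe ∨ b) U ¬b]) = {q0}
q1 ∉ Sat(EG A[(safe ∨ b) U ¬b]) = {q0}, so the formula does not hold at q1.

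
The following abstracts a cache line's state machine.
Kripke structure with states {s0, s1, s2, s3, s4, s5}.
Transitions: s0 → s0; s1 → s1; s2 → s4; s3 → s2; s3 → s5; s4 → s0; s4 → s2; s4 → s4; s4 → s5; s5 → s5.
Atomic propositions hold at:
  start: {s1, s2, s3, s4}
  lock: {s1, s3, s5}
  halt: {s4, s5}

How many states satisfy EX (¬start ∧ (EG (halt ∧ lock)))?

Sat(¬start) = {s0, s5}
Sat(halt ∧ lock) = {s5}
EG (halt ∧ lock): greatest fixpoint, start Z0 = {s5}, keep only states in Sat with some successor in Z. Already a fixed point.
Sat(EG (halt ∧ lock)) = {s5}
Sat(¬start ∧ (EG (halt ∧ lock))) = {s5}
Sat(EX (¬start ∧ (EG (halt ∧ lock)))) = {s : some successor in {s5}} = {s3, s4, s5}
|Sat(EX (¬start ∧ (EG (halt ∧ lock))))| = |{s3, s4, s5}| = 3.

3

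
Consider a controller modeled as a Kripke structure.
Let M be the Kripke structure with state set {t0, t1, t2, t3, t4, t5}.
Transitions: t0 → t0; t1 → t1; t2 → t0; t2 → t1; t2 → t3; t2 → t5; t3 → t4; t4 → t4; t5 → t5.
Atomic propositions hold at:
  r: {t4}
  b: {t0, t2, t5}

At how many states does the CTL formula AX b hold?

Sat(AX b) = {s : every successor in {t0, t2, t5}} = {t0, t5}
|Sat(AX b)| = |{t0, t5}| = 2.

2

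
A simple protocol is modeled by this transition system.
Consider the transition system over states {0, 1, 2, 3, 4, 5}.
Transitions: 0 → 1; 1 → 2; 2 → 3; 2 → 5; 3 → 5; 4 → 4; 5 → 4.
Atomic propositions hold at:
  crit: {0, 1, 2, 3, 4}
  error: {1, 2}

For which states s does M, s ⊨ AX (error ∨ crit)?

{0, 1, 4, 5}

Sat(error ∨ crit) = {0, 1, 2, 3, 4}
Sat(AX (error ∨ crit)) = {s : every successor in {0, 1, 2, 3, 4}} = {0, 1, 4, 5}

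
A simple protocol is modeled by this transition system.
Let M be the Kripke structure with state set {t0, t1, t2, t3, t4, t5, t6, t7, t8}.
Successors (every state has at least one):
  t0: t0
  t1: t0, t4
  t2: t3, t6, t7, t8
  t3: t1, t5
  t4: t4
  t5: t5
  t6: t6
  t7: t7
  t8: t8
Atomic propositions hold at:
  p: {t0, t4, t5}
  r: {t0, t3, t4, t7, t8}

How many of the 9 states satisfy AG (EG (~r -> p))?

Sat(~r) = {t1, t2, t5, t6}
Sat(~r -> p) = {t0, t3, t4, t5, t7, t8}
EG (~r -> p): greatest fixpoint, start Z0 = {t0, t3, t4, t5, t7, t8}, keep only states in Sat with some successor in Z. Already a fixed point.
Sat(EG (~r -> p)) = {t0, t3, t4, t5, t7, t8}
AG (EG (~r -> p)): greatest fixpoint, start Z0 = {t0, t3, t4, t5, t7, t8}, keep only states in Sat with every successor in Z. Z1 = {t0, t4, t5, t7, t8}; fixed.
Sat(AG (EG (~r -> p))) = {t0, t4, t5, t7, t8}
|Sat(AG (EG (~r -> p)))| = |{t0, t4, t5, t7, t8}| = 5.

5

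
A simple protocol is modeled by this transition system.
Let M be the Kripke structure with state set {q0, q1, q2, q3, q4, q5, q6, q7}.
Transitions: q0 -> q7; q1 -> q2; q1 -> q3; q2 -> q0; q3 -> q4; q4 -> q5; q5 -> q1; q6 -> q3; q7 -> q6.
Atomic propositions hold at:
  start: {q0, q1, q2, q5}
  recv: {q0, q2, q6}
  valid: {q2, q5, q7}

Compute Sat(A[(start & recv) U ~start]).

Sat(start & recv) = {q0, q2}
Sat(~start) = {q3, q4, q6, q7}
A[(start & recv) U ~start]: least fixpoint, start Z0 = Sat(~start) = {q3, q4, q6, q7}, add states in Sat(start & recv) with every successor in Z. Z1 = {q0, q3, q4, q6, q7}; Z2 = {q0, q2, q3, q4, q6, q7}; fixed.
Sat(A[(start & recv) U ~start]) = {q0, q2, q3, q4, q6, q7}

{q0, q2, q3, q4, q6, q7}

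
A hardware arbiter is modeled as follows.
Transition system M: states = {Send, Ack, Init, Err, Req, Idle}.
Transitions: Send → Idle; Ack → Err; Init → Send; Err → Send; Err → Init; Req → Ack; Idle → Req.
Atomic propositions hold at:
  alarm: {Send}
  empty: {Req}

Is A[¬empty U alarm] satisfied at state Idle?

Sat(¬empty) = {Send, Ack, Init, Err, Idle}
A[¬empty U alarm]: least fixpoint, start Z0 = Sat(alarm) = {Send}, add states in Sat(¬empty) with every successor in Z. Z1 = {Send, Init}; Z2 = {Send, Init, Err}; Z3 = {Send, Ack, Init, Err}; fixed.
Sat(A[¬empty U alarm]) = {Send, Ack, Init, Err}
Idle ∉ Sat(A[¬empty U alarm]) = {Send, Ack, Init, Err}, so the formula does not hold at Idle.

No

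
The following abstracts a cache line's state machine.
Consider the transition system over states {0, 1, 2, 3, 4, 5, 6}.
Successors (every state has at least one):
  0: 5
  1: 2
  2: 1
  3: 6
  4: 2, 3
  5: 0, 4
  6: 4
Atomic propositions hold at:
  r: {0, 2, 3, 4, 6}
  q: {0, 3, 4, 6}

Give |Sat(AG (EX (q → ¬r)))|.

2

Sat(¬r) = {1, 5}
Sat(q → ¬r) = {1, 2, 5}
Sat(EX (q → ¬r)) = {s : some successor in {1, 2, 5}} = {0, 1, 2, 4}
AG (EX (q → ¬r)): greatest fixpoint, start Z0 = {0, 1, 2, 4}, keep only states in Sat with every successor in Z. Z1 = {1, 2}; fixed.
Sat(AG (EX (q → ¬r))) = {1, 2}
|Sat(AG (EX (q → ¬r)))| = |{1, 2}| = 2.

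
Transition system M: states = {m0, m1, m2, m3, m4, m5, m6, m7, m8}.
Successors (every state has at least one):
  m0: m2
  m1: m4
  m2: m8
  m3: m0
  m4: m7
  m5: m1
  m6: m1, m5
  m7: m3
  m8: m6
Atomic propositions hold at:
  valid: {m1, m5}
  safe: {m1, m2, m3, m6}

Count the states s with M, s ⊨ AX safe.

4

Sat(AX safe) = {s : every successor in {m1, m2, m3, m6}} = {m0, m5, m7, m8}
|Sat(AX safe)| = |{m0, m5, m7, m8}| = 4.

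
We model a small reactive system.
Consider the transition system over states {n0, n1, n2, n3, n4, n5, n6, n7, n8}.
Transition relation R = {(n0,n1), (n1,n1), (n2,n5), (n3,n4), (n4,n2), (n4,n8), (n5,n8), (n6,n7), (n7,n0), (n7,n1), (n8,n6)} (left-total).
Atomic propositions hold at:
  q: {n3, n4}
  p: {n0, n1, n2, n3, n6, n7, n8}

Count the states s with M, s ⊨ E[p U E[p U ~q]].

Sat(~q) = {n0, n1, n2, n5, n6, n7, n8}
E[p U ~q]: least fixpoint, start Z0 = Sat(~q) = {n0, n1, n2, n5, n6, n7, n8}, add states in Sat(p) with some successor in Z. Already a fixed point.
Sat(E[p U ~q]) = {n0, n1, n2, n5, n6, n7, n8}
E[p U E[p U ~q]]: least fixpoint, start Z0 = Sat(E[p U ~q]) = {n0, n1, n2, n5, n6, n7, n8}, add states in Sat(p) with some successor in Z. Already a fixed point.
Sat(E[p U E[p U ~q]]) = {n0, n1, n2, n5, n6, n7, n8}
|Sat(E[p U E[p U ~q]])| = |{n0, n1, n2, n5, n6, n7, n8}| = 7.

7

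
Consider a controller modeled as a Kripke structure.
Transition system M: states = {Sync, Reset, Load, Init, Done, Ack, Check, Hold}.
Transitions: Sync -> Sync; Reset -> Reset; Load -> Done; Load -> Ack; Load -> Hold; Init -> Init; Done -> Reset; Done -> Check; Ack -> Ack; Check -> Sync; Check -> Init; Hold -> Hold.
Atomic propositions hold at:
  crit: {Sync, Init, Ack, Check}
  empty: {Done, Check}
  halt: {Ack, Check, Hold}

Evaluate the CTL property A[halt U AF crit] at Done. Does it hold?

AF crit: least fixpoint, start Z0 = {Sync, Init, Ack, Check}, add states with every successor in Z. Already a fixed point.
Sat(AF crit) = {Sync, Init, Ack, Check}
A[halt U AF crit]: least fixpoint, start Z0 = Sat(AF crit) = {Sync, Init, Ack, Check}, add states in Sat(halt) with every successor in Z. Already a fixed point.
Sat(A[halt U AF crit]) = {Sync, Init, Ack, Check}
Done ∉ Sat(A[halt U AF crit]) = {Sync, Init, Ack, Check}, so the formula does not hold at Done.

No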